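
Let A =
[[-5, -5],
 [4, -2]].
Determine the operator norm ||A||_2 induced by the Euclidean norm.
||A||_2 = sqrt((70 + sqrt(1300))/2) ≈ 7.282 (= sqrt(largest eigenvalue of A^T A))

||A||_2 = sigma_max(A) = sqrt(lambda_max(A^T A)). Form the symmetric matrix M = A^T A =
[[41, 17],
 [17, 29]].
Its characteristic polynomial (trace, determinant of M give the coefficients) is
  p(λ) = det(λ I - M) = λ^2 - 70λ + 900.
For λ^2 - 70λ + 900 the discriminant is 1300. It is nonnegative but not a perfect square, so the roots are real and irrational: λ = (70 ± sqrt(1300))/2 ≈ 53.0278, 16.9722.
So the eigenvalues of A^T A are ≈ 16.9722, 53.0278 (all ≥ 0, as they must be for A^T A). The largest is λ_max = (70 + sqrt(1300))/2 ≈ 53.0278, hence ||A||_2 = sqrt(λ_max) = sqrt((70 + sqrt(1300))/2) ≈ 7.282.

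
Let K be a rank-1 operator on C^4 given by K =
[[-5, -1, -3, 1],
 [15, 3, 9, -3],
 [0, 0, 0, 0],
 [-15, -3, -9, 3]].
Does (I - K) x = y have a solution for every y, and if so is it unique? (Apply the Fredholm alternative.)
(I - K) is singular (det(I - K) = 0, i.e. 1 ∈ sigma(K)). (I - K) x = y is solvable iff y ⊥ ker((I - K)^*) = span{(-5, -1, -3, 1)}, i.e. iff -5y_1 - y_2 - 3y_3 + y_4 = 0. When solvable, the solutions are x = y + c·(1, -3, 0, 3), c arbitrary (ker(I - K) = span{(1, -3, 0, 3)}, dimension 1).

K has rank 1, so it is an outer product K = u v^T: every row of K is a multiple of one row vector. Reading off the entries, u = (1, -3, 0, 3) and v = (-5, -1, -3, 1) (row i of K equals u_i·v^T). A rank-one matrix u v^T satisfies K u = u (v·u) and kills the (3)-dimensional subspace v^⊥, so its characteristic polynomial is lambda^3 (lambda - v·u) with v·u = tr K = 1. Hence the eigenvalues of I - K are 1 (multiplicity 3) and 1 - (1) = 0, so det(I - K) = 0. (Direct check: I - K =
[[6, 1, 3, -1],
 [-15, -2, -9, 3],
 [0, 0, 1, 0],
 [15, 3, 9, -2]]
has determinant 0.) So 1 is an eigenvalue of K and (I - K) is not invertible. The finite-dimensional Fredholm alternative says: either (I - K) is invertible, or ker(I - K) ≠ {0} and then range(I - K) = ker((I - K)^*)^⊥, with dim ker(I - K) = dim ker((I - K)^*). We are in the second case, so we need both kernels. Kernel of I - K: (I - K) u = u - u (v·u) = u - u = 0, so ker(I - K) = span{u} = span{(1, -3, 0, 3)} (it is exactly 1-dimensional because rank(I - K) = 3). Kernel of the adjoint: K is real, so (I - K)^* = I - K^T = I - v u^T, and (I - v u^T) v = v - v (u·v) = 0; hence ker((I - K)^*) = span{v} = span{(-5, -1, -3, 1)}. Therefore (I - K) x = y is solvable iff <y, v> = 0, i.e. iff -5y_1 - y_2 - 3y_3 + y_4 = 0. When this holds, K y = u (v·y) = 0, so (I - K) y = y and x = y is a particular solution; the full solution set is the line x = y + c·u = y + c·(1, -3, 0, 3), c ∈ C.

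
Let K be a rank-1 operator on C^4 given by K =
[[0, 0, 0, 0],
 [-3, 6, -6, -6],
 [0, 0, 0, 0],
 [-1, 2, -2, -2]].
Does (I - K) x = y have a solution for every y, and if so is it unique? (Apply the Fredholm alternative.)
(I - K) is invertible (det(I - K) = -3 ≠ 0), so for every y in C^4 the equation (I - K) x = y has a unique solution.

K has rank 1, so it is an outer product K = u v^T: every row of K is a multiple of one row vector. Reading off the entries, u = (0, -3, 0, -1) and v = (1, -2, 2, 2) (row i of K equals u_i·v^T). A rank-one matrix u v^T satisfies K u = u (v·u) and kills the (3)-dimensional subspace v^⊥, so its characteristic polynomial is lambda^3 (lambda - v·u) with v·u = tr K = 4. Hence the eigenvalues of I - K are 1 (multiplicity 3) and 1 - (4) = -3, so det(I - K) = -3. (Direct check: I - K =
[[1, 0, 0, 0],
 [3, -5, 6, 6],
 [0, 0, 1, 0],
 [1, -2, 2, 3]]
has determinant -3.) The finite-dimensional Fredholm alternative says: either (I - K) is invertible, or ker(I - K) ≠ {0} and then range(I - K) = ker((I - K)^*)^⊥, with dim ker(I - K) = dim ker((I - K)^*). Since det(I - K) ≠ 0, 1 is not an eigenvalue of K and ker(I - K) = {0}, so we are in the first case: for every y there is a unique x = (I - K)^(-1) y. Explicitly, by the Sherman–Morrison formula, (I - u v^T)^(-1) = I + u v^T/(1 - v·u), i.e. (I - K)^(-1) = I + K/(-3).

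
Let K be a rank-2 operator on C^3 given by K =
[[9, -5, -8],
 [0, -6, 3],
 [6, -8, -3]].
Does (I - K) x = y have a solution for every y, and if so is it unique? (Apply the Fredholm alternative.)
(I - K) is invertible (det(I - K) = 10 ≠ 0), so for every y in C^3 the equation (I - K) x = y has a unique solution.

K has rank 2 and factors as K = U V^T = u1 v1^T + u2 v2^T with u1 = (-2, 3, 1), v1 = (0, -2, 1), u2 = (3, 0, 2), v2 = (3, -3, -2) (multiplying out reproduces the displayed K). The nonzero eigenvalues of U V^T coincide with those of the 2 x 2 matrix G = V^T U = [[v1·u1, v1·u2], [v2·u1, v2·u2]] = [[-5, 2], [-17, 5]], and by the Sylvester determinant identity det(I_3 - U V^T) = det(I_2 - V^T U) = det([[6, -2], [17, -4]]) = (6)(-4) - (-2)(17) = 10. (Direct check: I - K =
[[-8, 5, 8],
 [0, 7, -3],
 [-6, 8, 4]]
has determinant 10.) The finite-dimensional Fredholm alternative says: either (I - K) is invertible, or ker(I - K) ≠ {0} and then range(I - K) = ker((I - K)^*)^⊥, with dim ker(I - K) = dim ker((I - K)^*). Since det(I - K) ≠ 0, 1 is not an eigenvalue of K and ker(I - K) = {0}, so we are in the first case: for every y there is a unique x = (I - K)^(-1) y. (Explicitly, by the Woodbury identity, (I - U V^T)^(-1) = I + U (I_2 - G)^(-1) V^T.)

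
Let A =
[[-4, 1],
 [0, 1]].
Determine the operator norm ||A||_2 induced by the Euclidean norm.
||A||_2 = sqrt((18 + sqrt(260))/2) ≈ 4.1306 (= sqrt(largest eigenvalue of A^T A))

||A||_2 = sigma_max(A) = sqrt(lambda_max(A^T A)). Form the symmetric matrix M = A^T A =
[[16, -4],
 [-4, 2]].
Its characteristic polynomial (trace, determinant of M give the coefficients) is
  p(λ) = det(λ I - M) = λ^2 - 18λ + 16.
For λ^2 - 18λ + 16 the discriminant is 260. It is nonnegative but not a perfect square, so the roots are real and irrational: λ = (18 ± sqrt(260))/2 ≈ 17.0623, 0.9377.
So the eigenvalues of A^T A are ≈ 0.9377, 17.0623 (all ≥ 0, as they must be for A^T A). The largest is λ_max = (18 + sqrt(260))/2 ≈ 17.0623, hence ||A||_2 = sqrt(λ_max) = sqrt((18 + sqrt(260))/2) ≈ 4.1306.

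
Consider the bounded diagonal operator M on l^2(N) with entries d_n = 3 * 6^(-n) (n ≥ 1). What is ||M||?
||M|| = 1/2 (attained at n = 1)

For M diagonal, ||M|| = sup_n |d_n|. The sequence d_n = 3 * 6^(-n) is positive and strictly decreasing (ratio 6^(-1) < 1), so the supremum is d_1 = 3/6 = 1/2. Hence ||M|| = 1/2.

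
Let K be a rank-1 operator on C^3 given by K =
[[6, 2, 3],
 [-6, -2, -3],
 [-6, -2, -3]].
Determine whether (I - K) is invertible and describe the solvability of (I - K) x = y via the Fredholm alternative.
(I - K) is singular (det(I - K) = 0, i.e. 1 ∈ sigma(K)). (I - K) x = y is solvable iff y ⊥ ker((I - K)^*) = span{(6, 2, 3)}, i.e. iff 6y_1 + 2y_2 + 3y_3 = 0. When solvable, the solutions are x = y + c·(1, -1, -1), c arbitrary (ker(I - K) = span{(1, -1, -1)}, dimension 1).

K has rank 1, so it is an outer product K = u v^T: every row of K is a multiple of one row vector. Reading off the entries, u = (1, -1, -1) and v = (6, 2, 3) (row i of K equals u_i·v^T). A rank-one matrix u v^T satisfies K u = u (v·u) and kills the (2)-dimensional subspace v^⊥, so its characteristic polynomial is lambda^2 (lambda - v·u) with v·u = tr K = 1. Hence the eigenvalues of I - K are 1 (multiplicity 2) and 1 - (1) = 0, so det(I - K) = 0. (Direct check: I - K =
[[-5, -2, -3],
 [6, 3, 3],
 [6, 2, 4]]
has determinant 0.) So 1 is an eigenvalue of K and (I - K) is not invertible. The finite-dimensional Fredholm alternative says: either (I - K) is invertible, or ker(I - K) ≠ {0} and then range(I - K) = ker((I - K)^*)^⊥, with dim ker(I - K) = dim ker((I - K)^*). We are in the second case, so we need both kernels. Kernel of I - K: (I - K) u = u - u (v·u) = u - u = 0, so ker(I - K) = span{u} = span{(1, -1, -1)} (it is exactly 1-dimensional because rank(I - K) = 2). Kernel of the adjoint: K is real, so (I - K)^* = I - K^T = I - v u^T, and (I - v u^T) v = v - v (u·v) = 0; hence ker((I - K)^*) = span{v} = span{(6, 2, 3)}. Therefore (I - K) x = y is solvable iff <y, v> = 0, i.e. iff 6y_1 + 2y_2 + 3y_3 = 0. When this holds, K y = u (v·y) = 0, so (I - K) y = y and x = y is a particular solution; the full solution set is the line x = y + c·u = y + c·(1, -1, -1), c ∈ C.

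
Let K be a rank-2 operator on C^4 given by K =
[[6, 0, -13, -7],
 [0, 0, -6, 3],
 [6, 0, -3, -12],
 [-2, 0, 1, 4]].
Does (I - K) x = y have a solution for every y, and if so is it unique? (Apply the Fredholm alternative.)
(I - K) is invertible (det(I - K) = 64 ≠ 0), so for every y in C^4 the equation (I - K) x = y has a unique solution.

K has rank 2 and factors as K = U V^T = u1 v1^T + u2 v2^T with u1 = (-3, 0, -3, 1), v1 = (-2, 0, 3, 3), u2 = (-2, -3, 3, -1), v2 = (0, 0, 2, -1) (multiplying out reproduces the displayed K). The nonzero eigenvalues of U V^T coincide with those of the 2 x 2 matrix G = V^T U = [[v1·u1, v1·u2], [v2·u1, v2·u2]] = [[0, 10], [-7, 7]], and by the Sylvester determinant identity det(I_4 - U V^T) = det(I_2 - V^T U) = det([[1, -10], [7, -6]]) = (1)(-6) - (-10)(7) = 64. (Direct check: I - K =
[[-5, 0, 13, 7],
 [0, 1, 6, -3],
 [-6, 0, 4, 12],
 [2, 0, -1, -3]]
has determinant 64.) The finite-dimensional Fredholm alternative says: either (I - K) is invertible, or ker(I - K) ≠ {0} and then range(I - K) = ker((I - K)^*)^⊥, with dim ker(I - K) = dim ker((I - K)^*). Since det(I - K) ≠ 0, 1 is not an eigenvalue of K and ker(I - K) = {0}, so we are in the first case: for every y there is a unique x = (I - K)^(-1) y. (Explicitly, by the Woodbury identity, (I - U V^T)^(-1) = I + U (I_2 - G)^(-1) V^T.)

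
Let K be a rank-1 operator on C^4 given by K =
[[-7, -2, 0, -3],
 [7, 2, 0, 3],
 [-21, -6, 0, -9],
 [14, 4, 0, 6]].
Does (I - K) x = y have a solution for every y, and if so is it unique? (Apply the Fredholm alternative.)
(I - K) is singular (det(I - K) = 0, i.e. 1 ∈ sigma(K)). (I - K) x = y is solvable iff y ⊥ ker((I - K)^*) = span{(-7, -2, 0, -3)}, i.e. iff -7y_1 - 2y_2 - 3y_4 = 0. When solvable, the solutions are x = y + c·(1, -1, 3, -2), c arbitrary (ker(I - K) = span{(1, -1, 3, -2)}, dimension 1).

K has rank 1, so it is an outer product K = u v^T: every row of K is a multiple of one row vector. Reading off the entries, u = (1, -1, 3, -2) and v = (-7, -2, 0, -3) (row i of K equals u_i·v^T). A rank-one matrix u v^T satisfies K u = u (v·u) and kills the (3)-dimensional subspace v^⊥, so its characteristic polynomial is lambda^3 (lambda - v·u) with v·u = tr K = 1. Hence the eigenvalues of I - K are 1 (multiplicity 3) and 1 - (1) = 0, so det(I - K) = 0. (Direct check: I - K =
[[8, 2, 0, 3],
 [-7, -1, 0, -3],
 [21, 6, 1, 9],
 [-14, -4, 0, -5]]
has determinant 0.) So 1 is an eigenvalue of K and (I - K) is not invertible. The finite-dimensional Fredholm alternative says: either (I - K) is invertible, or ker(I - K) ≠ {0} and then range(I - K) = ker((I - K)^*)^⊥, with dim ker(I - K) = dim ker((I - K)^*). We are in the second case, so we need both kernels. Kernel of I - K: (I - K) u = u - u (v·u) = u - u = 0, so ker(I - K) = span{u} = span{(1, -1, 3, -2)} (it is exactly 1-dimensional because rank(I - K) = 3). Kernel of the adjoint: K is real, so (I - K)^* = I - K^T = I - v u^T, and (I - v u^T) v = v - v (u·v) = 0; hence ker((I - K)^*) = span{v} = span{(-7, -2, 0, -3)}. Therefore (I - K) x = y is solvable iff <y, v> = 0, i.e. iff -7y_1 - 2y_2 - 3y_4 = 0. When this holds, K y = u (v·y) = 0, so (I - K) y = y and x = y is a particular solution; the full solution set is the line x = y + c·u = y + c·(1, -1, 3, -2), c ∈ C.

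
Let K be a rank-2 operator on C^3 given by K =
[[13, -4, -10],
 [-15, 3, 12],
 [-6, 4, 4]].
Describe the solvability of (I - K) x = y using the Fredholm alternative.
(I - K) is invertible (det(I - K) = -84 ≠ 0), so for every y in C^3 the equation (I - K) x = y has a unique solution.

K has rank 2 and factors as K = U V^T = u1 v1^T + u2 v2^T with u1 = (-2, 3, 0), v1 = (-2, -1, 2), u2 = (-3, 3, 2), v2 = (-3, 2, 2) (multiplying out reproduces the displayed K). The nonzero eigenvalues of U V^T coincide with those of the 2 x 2 matrix G = V^T U = [[v1·u1, v1·u2], [v2·u1, v2·u2]] = [[1, 7], [12, 19]], and by the Sylvester determinant identity det(I_3 - U V^T) = det(I_2 - V^T U) = det([[0, -7], [-12, -18]]) = (0)(-18) - (-7)(-12) = -84. (Direct check: I - K =
[[-12, 4, 10],
 [15, -2, -12],
 [6, -4, -3]]
has determinant -84.) The finite-dimensional Fredholm alternative says: either (I - K) is invertible, or ker(I - K) ≠ {0} and then range(I - K) = ker((I - K)^*)^⊥, with dim ker(I - K) = dim ker((I - K)^*). Since det(I - K) ≠ 0, 1 is not an eigenvalue of K and ker(I - K) = {0}, so we are in the first case: for every y there is a unique x = (I - K)^(-1) y. (Explicitly, by the Woodbury identity, (I - U V^T)^(-1) = I + U (I_2 - G)^(-1) V^T.)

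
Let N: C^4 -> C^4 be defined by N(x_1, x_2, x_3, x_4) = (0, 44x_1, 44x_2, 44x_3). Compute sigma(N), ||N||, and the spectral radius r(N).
sigma(N) = {0}; ||N|| = 44; r(N) = 0. (N is nilpotent with N^4 = 0.)

On C^4, N is a strictly lower-triangular matrix with 44 on the subdiagonal and zeros elsewhere, so its characteristic polynomial is lambda^4 and every eigenvalue is 0: sigma(N) = {0}. For the operator norm, N e_i = 44e_{i+1} for i = 1, ..., 3 and N e_4 = 0, so the singular values of N are 44 (with multiplicity 3) and 0; hence ||N|| = 44. The spectral radius r(N) = max|lambda| = 0. Note ||N|| > r(N) — characteristic of non-normal nilpotent operators. Indeed N^4 = 0.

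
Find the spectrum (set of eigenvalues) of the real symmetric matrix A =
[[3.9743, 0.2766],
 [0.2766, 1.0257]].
sigma(A) ≈ {1, 4}

A is real symmetric, so its spectrum consists of real eigenvalues. Expanding the characteristic polynomial of the displayed matrix gives
  det(λ I - A) = p(λ) = λ^2 + (-5)λ + (4).
Solving p(λ) = 0 yields eigenvalues ≈ 1, 4. (A is shown rounded to 4 decimals, so these recover the underlying integer eigenvalues to within that precision.)
Verification: the trace of A = 5 equals the sum of eigenvalues 5, and det(A) ≈ 3.9999 matches the eigenvalue product 4.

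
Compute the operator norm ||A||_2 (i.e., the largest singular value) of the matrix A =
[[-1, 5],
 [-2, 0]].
||A||_2 = sqrt((30 + sqrt(500))/2) ≈ 5.1167 (= sqrt(largest eigenvalue of A^T A))

||A||_2 = sigma_max(A) = sqrt(lambda_max(A^T A)). Form the symmetric matrix M = A^T A =
[[5, -5],
 [-5, 25]].
Its characteristic polynomial (trace, determinant of M give the coefficients) is
  p(λ) = det(λ I - M) = λ^2 - 30λ + 100.
For λ^2 - 30λ + 100 the discriminant is 500. It is nonnegative but not a perfect square, so the roots are real and irrational: λ = (30 ± sqrt(500))/2 ≈ 26.1803, 3.8197.
So the eigenvalues of A^T A are ≈ 3.8197, 26.1803 (all ≥ 0, as they must be for A^T A). The largest is λ_max = (30 + sqrt(500))/2 ≈ 26.1803, hence ||A||_2 = sqrt(λ_max) = sqrt((30 + sqrt(500))/2) ≈ 5.1167.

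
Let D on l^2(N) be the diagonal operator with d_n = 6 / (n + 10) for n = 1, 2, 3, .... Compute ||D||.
||D|| = 6/11 (attained at n = 1)

For D diagonal, ||D|| = sup_n |d_n| = sup_n 6/(n + 10). This is positive and strictly decreasing in n, so the supremum is attained at n = 1: d_1 = 6/(1 + 10) = 6/11. Hence ||D|| = 6/11.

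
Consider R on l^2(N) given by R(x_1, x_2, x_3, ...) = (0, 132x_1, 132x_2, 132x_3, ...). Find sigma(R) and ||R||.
sigma(R) = closed disk {z in C : |z| ≤ 132}; ||R|| = 132

Note R = 132·U where U is the unit right shift (U x)_k = x_{k-1} (with x_0 := 0); so ||R|| = 132||U|| and sigma(R) = 132·sigma(U). ||R x||^2 = sum_{k≥1} |132x_k|^2 = 17424||x||^2, so ||R|| = 132 and sigma(R) ⊂ {|z| ≤ 132}. For any |lambda| < 132, the equation (R - lambda I) x = 0 forces x_1 = 0, then 132x_k = lambda x_{k+1} ⇒ x = 0, so R has no eigenvalues. But (R - lambda I) is not surjective for |lambda| < 132: solving (R - lambda I) x = e_1 would require x_n proportional to (lambda/132)^(-n), which is not in l^2. So every |lambda| < 132 lies in the residual spectrum. The boundary |lambda| = 132 is in the approximate point spectrum (the spectrum is closed). Hence sigma(R) is the closed disk of radius 132.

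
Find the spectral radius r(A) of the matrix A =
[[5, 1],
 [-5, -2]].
r(A) = (3 + sqrt(29))/2 ≈ 4.1926

The eigenvalues of A are the roots of its characteristic polynomial. With M = A (coefficients from the trace and determinant):
  p(λ) = det(λ I - M) = λ^2 - 3λ - 5.
For λ^2 - 3λ - 5 the discriminant is 29. It is nonnegative but not a perfect square, so the roots are real and irrational: λ = (3 ± sqrt(29))/2 ≈ 4.1926, -1.1926.
Thus the eigenvalues (to 4 decimals) are 4.1926 (modulus 4.1926); -1.1926 (modulus 1.1926). The spectral radius is the largest modulus: r(A) = (3 + sqrt(29))/2 ≈ 4.1926. (Cross-check: r(A) ≤ ||A||_2 ≈ 7.3852; equality holds whenever A is normal, though it can also hold for some non-normal A.)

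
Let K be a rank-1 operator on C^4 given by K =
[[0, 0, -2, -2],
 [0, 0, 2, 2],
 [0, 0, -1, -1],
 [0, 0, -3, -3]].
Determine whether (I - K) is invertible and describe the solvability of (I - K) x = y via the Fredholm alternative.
(I - K) is invertible (det(I - K) = 5 ≠ 0), so for every y in C^4 the equation (I - K) x = y has a unique solution.

K has rank 1, so it is an outer product K = u v^T: every row of K is a multiple of one row vector. Reading off the entries, u = (-2, 2, -1, -3) and v = (0, 0, 1, 1) (row i of K equals u_i·v^T). A rank-one matrix u v^T satisfies K u = u (v·u) and kills the (3)-dimensional subspace v^⊥, so its characteristic polynomial is lambda^3 (lambda - v·u) with v·u = tr K = -4. Hence the eigenvalues of I - K are 1 (multiplicity 3) and 1 - (-4) = 5, so det(I - K) = 5. (Direct check: I - K =
[[1, 0, 2, 2],
 [0, 1, -2, -2],
 [0, 0, 2, 1],
 [0, 0, 3, 4]]
has determinant 5.) The finite-dimensional Fredholm alternative says: either (I - K) is invertible, or ker(I - K) ≠ {0} and then range(I - K) = ker((I - K)^*)^⊥, with dim ker(I - K) = dim ker((I - K)^*). Since det(I - K) ≠ 0, 1 is not an eigenvalue of K and ker(I - K) = {0}, so we are in the first case: for every y there is a unique x = (I - K)^(-1) y. Explicitly, by the Sherman–Morrison formula, (I - u v^T)^(-1) = I + u v^T/(1 - v·u), i.e. (I - K)^(-1) = I + K/(5).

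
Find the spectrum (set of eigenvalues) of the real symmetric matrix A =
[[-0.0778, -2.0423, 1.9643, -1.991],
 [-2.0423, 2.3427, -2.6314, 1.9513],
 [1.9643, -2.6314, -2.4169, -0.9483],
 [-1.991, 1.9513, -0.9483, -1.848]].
sigma(A) ≈ {-4, -3, -1, 6}

A is real symmetric, so its spectrum consists of real eigenvalues. Expanding the characteristic polynomial of the displayed matrix gives
  det(λ I - A) = p(λ) = λ^4 + (2)λ^3 + (-29)λ^2 + (-102.0017)λ + (-72.0038).
Solving p(λ) = 0 yields eigenvalues ≈ -4, -3, -1, 6. (A is shown rounded to 4 decimals, so these recover the underlying integer eigenvalues to within that precision.)
Verification: the trace of A = -2 equals the sum of eigenvalues -2, and det(A) ≈ -72.0038 matches the eigenvalue product -72.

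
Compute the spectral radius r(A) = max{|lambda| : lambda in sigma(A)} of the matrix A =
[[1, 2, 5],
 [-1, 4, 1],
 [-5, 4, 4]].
r(A) ≈ 5.3454

The eigenvalues of A are the roots of its characteristic polynomial. With M = A (coefficients from the trace, the sum of principal 2x2 minors, and det A):
  p(λ) = det(λ I - M) = λ^3 - 9λ^2 + 47λ - 90.
No integer candidate from the rational root theorem (±divisors of 90) is a root, so the roots are irrational. The cubic discriminant is Δ = -32243 < 0, so there is one real root and a complex-conjugate pair. p(3) = -3 and p(4) = 18 have opposite signs, so a root lies in (3, 4); Newton's method refines it to λ ≈ 3.1498. Dividing out (λ - (3.1498)) leaves approximately λ^2 - 5.8502λ + 28.573. For λ^2 - 5.8502λ + 28.573 the discriminant is -80.0673. It is negative, so the remaining roots are the complex-conjugate pair λ ≈ 2.9251 ± 4.474i. Their product equals the constant term, so |λ|^2 ≈ 28.573 and |λ| ≈ 5.3454.
Thus the eigenvalues (to 4 decimals) are 3.1498 (modulus 3.1498); 2.9251 ± 4.474i (modulus 5.3454). The spectral radius is the largest modulus: r(A) ≈ 5.3454. (Cross-check: r(A) ≤ ||A||_2 ≈ 9.0616; equality holds whenever A is normal, though it can also hold for some non-normal A.)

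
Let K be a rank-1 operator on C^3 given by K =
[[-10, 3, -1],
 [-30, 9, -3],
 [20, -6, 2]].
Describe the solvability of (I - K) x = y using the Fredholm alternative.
(I - K) is singular (det(I - K) = 0, i.e. 1 ∈ sigma(K)). (I - K) x = y is solvable iff y ⊥ ker((I - K)^*) = span{(-10, 3, -1)}, i.e. iff -10y_1 + 3y_2 - y_3 = 0. When solvable, the solutions are x = y + c·(1, 3, -2), c arbitrary (ker(I - K) = span{(1, 3, -2)}, dimension 1).

K has rank 1, so it is an outer product K = u v^T: every row of K is a multiple of one row vector. Reading off the entries, u = (1, 3, -2) and v = (-10, 3, -1) (row i of K equals u_i·v^T). A rank-one matrix u v^T satisfies K u = u (v·u) and kills the (2)-dimensional subspace v^⊥, so its characteristic polynomial is lambda^2 (lambda - v·u) with v·u = tr K = 1. Hence the eigenvalues of I - K are 1 (multiplicity 2) and 1 - (1) = 0, so det(I - K) = 0. (Direct check: I - K =
[[11, -3, 1],
 [30, -8, 3],
 [-20, 6, -1]]
has determinant 0.) So 1 is an eigenvalue of K and (I - K) is not invertible. The finite-dimensional Fredholm alternative says: either (I - K) is invertible, or ker(I - K) ≠ {0} and then range(I - K) = ker((I - K)^*)^⊥, with dim ker(I - K) = dim ker((I - K)^*). We are in the second case, so we need both kernels. Kernel of I - K: (I - K) u = u - u (v·u) = u - u = 0, so ker(I - K) = span{u} = span{(1, 3, -2)} (it is exactly 1-dimensional because rank(I - K) = 2). Kernel of the adjoint: K is real, so (I - K)^* = I - K^T = I - v u^T, and (I - v u^T) v = v - v (u·v) = 0; hence ker((I - K)^*) = span{v} = span{(-10, 3, -1)}. Therefore (I - K) x = y is solvable iff <y, v> = 0, i.e. iff -10y_1 + 3y_2 - y_3 = 0. When this holds, K y = u (v·y) = 0, so (I - K) y = y and x = y is a particular solution; the full solution set is the line x = y + c·u = y + c·(1, 3, -2), c ∈ C.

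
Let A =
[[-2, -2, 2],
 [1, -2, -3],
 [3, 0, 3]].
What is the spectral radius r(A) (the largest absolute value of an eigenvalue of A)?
r(A) ≈ 4.3305

The eigenvalues of A are the roots of its characteristic polynomial. With M = A (coefficients from the trace, the sum of principal 2x2 minors, and det A):
  p(λ) = det(λ I - M) = λ^3 + λ^2 - 12λ - 48.
No integer candidate from the rational root theorem (±divisors of 48) is a root, so the roots are irrational. The cubic discriminant is Δ = -44592 < 0, so there is one real root and a complex-conjugate pair. p(4) = -16 and p(5) = 42 have opposite signs, so a root lies in (4, 5); Newton's method refines it to λ ≈ 4.3305. Dividing out (λ - (4.3305)) leaves approximately λ^2 + 5.3305λ + 11.0841. For λ^2 + 5.3305λ + 11.0841 the discriminant is -15.9217. It is negative, so the remaining roots are the complex-conjugate pair λ ≈ -2.6653 ± 1.9951i. Their product equals the constant term, so |λ|^2 ≈ 11.0841 and |λ| ≈ 3.3293.
Thus the eigenvalues (to 4 decimals) are 4.3305 (modulus 4.3305); -2.6653 ± 1.9951i (modulus 3.3293). The spectral radius is the largest modulus: r(A) ≈ 4.3305. (Cross-check: r(A) ≤ ||A||_2 ≈ 4.782; equality holds whenever A is normal, though it can also hold for some non-normal A.)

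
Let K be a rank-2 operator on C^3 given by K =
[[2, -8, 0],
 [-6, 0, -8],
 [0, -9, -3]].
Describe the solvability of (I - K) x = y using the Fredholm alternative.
(I - K) is invertible (det(I - K) = -124 ≠ 0), so for every y in C^3 the equation (I - K) x = y has a unique solution.

K has rank 2 and factors as K = U V^T = u1 v1^T + u2 v2^T with u1 = (-3, 1, -3), v1 = (0, 3, 1), u2 = (-1, 3, 0), v2 = (-2, -1, -3) (multiplying out reproduces the displayed K). The nonzero eigenvalues of U V^T coincide with those of the 2 x 2 matrix G = V^T U = [[v1·u1, v1·u2], [v2·u1, v2·u2]] = [[0, 9], [14, -1]], and by the Sylvester determinant identity det(I_3 - U V^T) = det(I_2 - V^T U) = det([[1, -9], [-14, 2]]) = (1)(2) - (-9)(-14) = -124. (Direct check: I - K =
[[-1, 8, 0],
 [6, 1, 8],
 [0, 9, 4]]
has determinant -124.) The finite-dimensional Fredholm alternative says: either (I - K) is invertible, or ker(I - K) ≠ {0} and then range(I - K) = ker((I - K)^*)^⊥, with dim ker(I - K) = dim ker((I - K)^*). Since det(I - K) ≠ 0, 1 is not an eigenvalue of K and ker(I - K) = {0}, so we are in the first case: for every y there is a unique x = (I - K)^(-1) y. (Explicitly, by the Woodbury identity, (I - U V^T)^(-1) = I + U (I_2 - G)^(-1) V^T.)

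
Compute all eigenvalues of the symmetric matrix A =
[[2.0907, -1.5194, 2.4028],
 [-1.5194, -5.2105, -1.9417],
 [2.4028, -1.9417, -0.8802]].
sigma(A) ≈ {-6, -2, 4}

A is real symmetric, so its spectrum consists of real eigenvalues. Expanding the characteristic polynomial of the displayed matrix gives
  det(λ I - A) = p(λ) = λ^3 + (4)λ^2 + (-20)λ + (-47.9983).
Solving p(λ) = 0 yields eigenvalues ≈ -6, -2, 4. (A is shown rounded to 4 decimals, so these recover the underlying integer eigenvalues to within that precision.)
Verification: the trace of A = -4 equals the sum of eigenvalues -4, and det(A) ≈ 47.9983 matches the eigenvalue product 48.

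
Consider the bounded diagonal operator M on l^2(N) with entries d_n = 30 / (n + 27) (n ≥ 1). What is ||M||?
||M|| = 15/14 (attained at n = 1)

For M diagonal, ||M|| = sup_n |d_n| = sup_n 30/(n + 27). This is positive and strictly decreasing in n, so the supremum is attained at n = 1: d_1 = 30/(1 + 27) = 15/14. Hence ||M|| = 15/14.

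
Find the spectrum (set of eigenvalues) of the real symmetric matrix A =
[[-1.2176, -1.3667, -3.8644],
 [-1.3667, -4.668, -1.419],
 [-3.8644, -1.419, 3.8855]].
sigma(A) ≈ {-6, -2, 6}

A is real symmetric, so its spectrum consists of real eigenvalues. Expanding the characteristic polynomial of the displayed matrix gives
  det(λ I - A) = p(λ) = λ^3 + (2)λ^2 + (-36)λ + (-72).
Solving p(λ) = 0 yields eigenvalues ≈ -6, -2, 6. (A is shown rounded to 4 decimals, so these recover the underlying integer eigenvalues to within that precision.)
Verification: the trace of A = -2 equals the sum of eigenvalues -2, and det(A) ≈ 71.9995 matches the eigenvalue product 72.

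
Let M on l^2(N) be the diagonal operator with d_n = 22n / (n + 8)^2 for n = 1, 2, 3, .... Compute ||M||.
||M|| = 11/16 (attained at n = 8)

For M diagonal, ||M|| = sup_n |d_n|. Treat f(x) = 22x / (x + 8)^2 for real x > 0. By the quotient rule, f'(x) = 22(8 - x)/(x + 8)^3, which is positive for x < 8 and negative for x > 8. So f has a unique maximum at x = 8, and since 8 is a positive integer, the supremum over n ≥ 1 is attained at n = 8: d_8 = 22·8/(8 + 8)^2 = 22·8/256 = 11/16. Hence ||M|| = 11/16.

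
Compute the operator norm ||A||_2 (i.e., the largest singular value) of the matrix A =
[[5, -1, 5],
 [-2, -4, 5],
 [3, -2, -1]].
||A||_2 ≈ 8.2602 (= sqrt(largest eigenvalue of A^T A))

||A||_2 = sigma_max(A) = sqrt(lambda_max(A^T A)). Form the symmetric matrix M = A^T A =
[[38, -3, 12],
 [-3, 21, -23],
 [12, -23, 51]].
Its characteristic polynomial (trace, sum of principal 2x2 minors, determinant of M give the coefficients) is
  p(λ) = det(λ I - M) = λ^3 - 110λ^2 + 3125λ - 18769.
No integer candidate from the rational root theorem (±divisors of 18769) is a root, so the roots are irrational. The cubic discriminant is Δ = 2789346753 > 0, so there are three distinct real roots. p(8) = -297 and p(9) = 1175 have opposite signs, so a root lies in (8, 9); Newton's method refines it to λ ≈ 8.1928. p(33) = 503 and p(34) = -375 have opposite signs, so a root lies in (33, 34); Newton's method refines it to λ ≈ 33.5755. p(68) = -477 and p(69) = 1655 have opposite signs, so a root lies in (68, 69); Newton's method refines it to λ ≈ 68.2317. Check (Vieta): the three roots sum to 110, matching tr M = 110.
So the eigenvalues of A^T A are ≈ 8.1928, 33.5755, 68.2317 (all ≥ 0, as they must be for A^T A). The largest is λ_max ≈ 68.2317, hence ||A||_2 = sqrt(λ_max) ≈ 8.2602.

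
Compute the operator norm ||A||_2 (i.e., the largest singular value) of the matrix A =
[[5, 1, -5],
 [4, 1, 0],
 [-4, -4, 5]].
||A||_2 ≈ 10.5795 (= sqrt(largest eigenvalue of A^T A))

||A||_2 = sigma_max(A) = sqrt(lambda_max(A^T A)). Form the symmetric matrix M = A^T A =
[[57, 25, -45],
 [25, 18, -25],
 [-45, -25, 50]].
Its characteristic polynomial (trace, sum of principal 2x2 minors, determinant of M give the coefficients) is
  p(λ) = det(λ I - M) = λ^3 - 125λ^2 + 1501λ - 4225.
No integer candidate from the rational root theorem (±divisors of 4225) is a root, so the roots are irrational. The cubic discriminant is Δ = 2455224496 > 0, so there are three distinct real roots. p(4) = -157 and p(5) = 280 have opposite signs, so a root lies in (4, 5); Newton's method refines it to λ ≈ 4.3051. p(8) = 295 and p(9) = -112 have opposite signs, so a root lies in (8, 9); Newton's method refines it to λ ≈ 8.7682. p(111) = -10108 and p(112) = 815 have opposite signs, so a root lies in (111, 112); Newton's method refines it to λ ≈ 111.9267. Check (Vieta): the three roots sum to 125, matching tr M = 125.
So the eigenvalues of A^T A are ≈ 4.3051, 8.7682, 111.9267 (all ≥ 0, as they must be for A^T A). The largest is λ_max ≈ 111.9267, hence ||A||_2 = sqrt(λ_max) ≈ 10.5795.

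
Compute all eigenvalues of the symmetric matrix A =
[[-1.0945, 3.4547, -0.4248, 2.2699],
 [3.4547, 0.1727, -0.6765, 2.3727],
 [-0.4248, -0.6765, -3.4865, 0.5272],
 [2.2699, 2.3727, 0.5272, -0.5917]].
sigma(A) ≈ {-4, -2, 5} (-4 with multiplicity 2)

A is real symmetric, so its spectrum consists of real eigenvalues. Expanding the characteristic polynomial of the displayed matrix gives
  det(λ I - A) = p(λ) = λ^4 + (5)λ^3 + (-18)λ^2 + (-127.9987)λ + (-159.9962).
Solving p(λ) = 0 yields eigenvalues ≈ -4, -4, -2, 5. (A is shown rounded to 4 decimals, so these recover the underlying integer eigenvalues to within that precision.)
Verification: the trace of A = -5 equals the sum of eigenvalues -5, and det(A) ≈ -159.9962 matches the eigenvalue product -160.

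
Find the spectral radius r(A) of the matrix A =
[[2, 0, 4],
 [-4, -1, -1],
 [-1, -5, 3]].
r(A) ≈ 5.7898

The eigenvalues of A are the roots of its characteristic polynomial. With M = A (coefficients from the trace, the sum of principal 2x2 minors, and det A):
  p(λ) = det(λ I - M) = λ^3 - 4λ^2 - 60.
No integer candidate from the rational root theorem (±divisors of 60) is a root, so the roots are irrational. The cubic discriminant is Δ = -112560 < 0, so there is one real root and a complex-conjugate pair. p(5) = -35 and p(6) = 12 have opposite signs, so a root lies in (5, 6); Newton's method refines it to λ ≈ 5.7898. Dividing out (λ - (5.7898)) leaves approximately λ^2 + 1.7898λ + 10.363. For λ^2 + 1.7898λ + 10.363 the discriminant is -38.2483. It is negative, so the remaining roots are the complex-conjugate pair λ ≈ -0.8949 ± 3.0923i. Their product equals the constant term, so |λ|^2 ≈ 10.363 and |λ| ≈ 3.2192.
Thus the eigenvalues (to 4 decimals) are 5.7898 (modulus 5.7898); -0.8949 ± 3.0923i (modulus 3.2192). The spectral radius is the largest modulus: r(A) ≈ 5.7898. (Cross-check: r(A) ≤ ||A||_2 ≈ 6.3246; equality holds whenever A is normal, though it can also hold for some non-normal A.)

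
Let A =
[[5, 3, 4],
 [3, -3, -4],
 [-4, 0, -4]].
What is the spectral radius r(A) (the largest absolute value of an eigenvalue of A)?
r(A) ≈ 5.0126

The eigenvalues of A are the roots of its characteristic polynomial. With M = A (coefficients from the trace, the sum of principal 2x2 minors, and det A):
  p(λ) = det(λ I - M) = λ^3 + 2λ^2 - 16λ - 96.
No integer candidate from the rational root theorem (±divisors of 96) is a root, so the roots are irrational. The cubic discriminant is Δ = -173056 < 0, so there is one real root and a complex-conjugate pair. p(5) = -1 and p(6) = 96 have opposite signs, so a root lies in (5, 6); Newton's method refines it to λ ≈ 5.0126. Dividing out (λ - (5.0126)) leaves approximately λ^2 + 7.0126λ + 19.1516. For λ^2 + 7.0126λ + 19.1516 the discriminant is -27.4297. It is negative, so the remaining roots are the complex-conjugate pair λ ≈ -3.5063 ± 2.6187i. Their product equals the constant term, so |λ|^2 ≈ 19.1516 and |λ| ≈ 4.3763.
Thus the eigenvalues (to 4 decimals) are 5.0126 (modulus 5.0126); -3.5063 ± 2.6187i (modulus 4.3763). The spectral radius is the largest modulus: r(A) ≈ 5.0126. (Cross-check: r(A) ≤ ||A||_2 ≈ 8.9676; equality holds whenever A is normal, though it can also hold for some non-normal A.)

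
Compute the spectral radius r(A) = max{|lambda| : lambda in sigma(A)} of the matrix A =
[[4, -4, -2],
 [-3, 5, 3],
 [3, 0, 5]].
r(A) ≈ 7.0661

The eigenvalues of A are the roots of its characteristic polynomial. With M = A (coefficients from the trace, the sum of principal 2x2 minors, and det A):
  p(λ) = det(λ I - M) = λ^3 - 14λ^2 + 59λ - 34.
No integer candidate from the rational root theorem (±divisors of 34) is a root, so the roots are irrational. The cubic discriminant is Δ = -38124 < 0, so there is one real root and a complex-conjugate pair. p(0) = -34 and p(1) = 12 have opposite signs, so a root lies in (0, 1); Newton's method refines it to λ ≈ 0.6809. Dividing out (λ - (0.6809)) leaves approximately λ^2 - 13.3191λ + 49.9304. For λ^2 - 13.3191λ + 49.9304 the discriminant is -22.3245. It is negative, so the remaining roots are the complex-conjugate pair λ ≈ 6.6595 ± 2.3624i. Their product equals the constant term, so |λ|^2 ≈ 49.9304 and |λ| ≈ 7.0661.
Thus the eigenvalues (to 4 decimals) are 0.6809 (modulus 0.6809); 6.6595 ± 2.3624i (modulus 7.0661). The spectral radius is the largest modulus: r(A) ≈ 7.0661. (Cross-check: r(A) ≤ ||A||_2 ≈ 8.825; equality holds whenever A is normal, though it can also hold for some non-normal A.)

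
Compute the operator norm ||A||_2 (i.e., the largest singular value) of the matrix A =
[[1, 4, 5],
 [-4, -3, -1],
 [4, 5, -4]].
||A||_2 ≈ 8.8657 (= sqrt(largest eigenvalue of A^T A))

||A||_2 = sigma_max(A) = sqrt(lambda_max(A^T A)). Form the symmetric matrix M = A^T A =
[[33, 36, -7],
 [36, 50, 3],
 [-7, 3, 42]].
Its characteristic polynomial (trace, sum of principal 2x2 minors, determinant of M give the coefficients) is
  p(λ) = det(λ I - M) = λ^3 - 125λ^2 + 3782λ - 10609.
No integer candidate from the rational root theorem (±divisors of 10609) is a root, so the roots are irrational. The cubic discriminant is Δ = 11464450641 > 0, so there are three distinct real roots. p(3) = -361 and p(4) = 2583 have opposite signs, so a root lies in (3, 4); Newton's method refines it to λ ≈ 3.1185. p(43) = 399 and p(44) = -1017 have opposite signs, so a root lies in (43, 44); Newton's method refines it to λ ≈ 43.281. p(78) = -1561 and p(79) = 1083 have opposite signs, so a root lies in (78, 79); Newton's method refines it to λ ≈ 78.6004. Check (Vieta): the three roots sum to 125, matching tr M = 125.
So the eigenvalues of A^T A are ≈ 3.1185, 43.281, 78.6004 (all ≥ 0, as they must be for A^T A). The largest is λ_max ≈ 78.6004, hence ||A||_2 = sqrt(λ_max) ≈ 8.8657.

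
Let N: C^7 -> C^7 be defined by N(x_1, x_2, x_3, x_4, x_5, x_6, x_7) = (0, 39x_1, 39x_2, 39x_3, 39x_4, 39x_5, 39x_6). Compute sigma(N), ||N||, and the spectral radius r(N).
sigma(N) = {0}; ||N|| = 39; r(N) = 0. (N is nilpotent with N^7 = 0.)

On C^7, N is a strictly lower-triangular matrix with 39 on the subdiagonal and zeros elsewhere, so its characteristic polynomial is lambda^7 and every eigenvalue is 0: sigma(N) = {0}. For the operator norm, N e_i = 39e_{i+1} for i = 1, ..., 6 and N e_7 = 0, so the singular values of N are 39 (with multiplicity 6) and 0; hence ||N|| = 39. The spectral radius r(N) = max|lambda| = 0. Note ||N|| > r(N) — characteristic of non-normal nilpotent operators. Indeed N^7 = 0.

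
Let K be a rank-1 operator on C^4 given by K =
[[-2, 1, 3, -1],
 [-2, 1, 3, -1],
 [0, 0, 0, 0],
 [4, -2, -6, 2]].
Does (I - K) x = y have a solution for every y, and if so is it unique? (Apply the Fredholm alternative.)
(I - K) is singular (det(I - K) = 0, i.e. 1 ∈ sigma(K)). (I - K) x = y is solvable iff y ⊥ ker((I - K)^*) = span{(-2, 1, 3, -1)}, i.e. iff -2y_1 + y_2 + 3y_3 - y_4 = 0. When solvable, the solutions are x = y + c·(1, 1, 0, -2), c arbitrary (ker(I - K) = span{(1, 1, 0, -2)}, dimension 1).

K has rank 1, so it is an outer product K = u v^T: every row of K is a multiple of one row vector. Reading off the entries, u = (1, 1, 0, -2) and v = (-2, 1, 3, -1) (row i of K equals u_i·v^T). A rank-one matrix u v^T satisfies K u = u (v·u) and kills the (3)-dimensional subspace v^⊥, so its characteristic polynomial is lambda^3 (lambda - v·u) with v·u = tr K = 1. Hence the eigenvalues of I - K are 1 (multiplicity 3) and 1 - (1) = 0, so det(I - K) = 0. (Direct check: I - K =
[[3, -1, -3, 1],
 [2, 0, -3, 1],
 [0, 0, 1, 0],
 [-4, 2, 6, -1]]
has determinant 0.) So 1 is an eigenvalue of K and (I - K) is not invertible. The finite-dimensional Fredholm alternative says: either (I - K) is invertible, or ker(I - K) ≠ {0} and then range(I - K) = ker((I - K)^*)^⊥, with dim ker(I - K) = dim ker((I - K)^*). We are in the second case, so we need both kernels. Kernel of I - K: (I - K) u = u - u (v·u) = u - u = 0, so ker(I - K) = span{u} = span{(1, 1, 0, -2)} (it is exactly 1-dimensional because rank(I - K) = 3). Kernel of the adjoint: K is real, so (I - K)^* = I - K^T = I - v u^T, and (I - v u^T) v = v - v (u·v) = 0; hence ker((I - K)^*) = span{v} = span{(-2, 1, 3, -1)}. Therefore (I - K) x = y is solvable iff <y, v> = 0, i.e. iff -2y_1 + y_2 + 3y_3 - y_4 = 0. When this holds, K y = u (v·y) = 0, so (I - K) y = y and x = y is a particular solution; the full solution set is the line x = y + c·u = y + c·(1, 1, 0, -2), c ∈ C.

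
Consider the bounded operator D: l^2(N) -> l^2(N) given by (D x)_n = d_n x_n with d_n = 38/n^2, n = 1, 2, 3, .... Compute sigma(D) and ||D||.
sigma(D) = {38/n^2 : n ≥ 1} ∪ {0}; ||D|| = 38

A bounded diagonal operator on l^2 with diagonal entries d_n has spectrum equal to the closure of {d_n : n ≥ 1}: every d_n is an eigenvalue (with eigenvector e_n), so {d_n} ⊂ sigma(D); the spectrum is closed, so its closure is too; and for lambda not in the closure, (D - lambda I) has bounded inverse (the diagonal entries 1/(d_n - lambda) are bounded). For our sequence d_n = 38/n^2, n = 1, 2, 3, ...:
  - {d_n} = {38/n^2 : n ≥ 1}; the only limit point is 0
  - closure = {38/n^2 : n ≥ 1} ∪ {0}
For the norm: a diagonal operator has ||D|| = sup_n |d_n|. Here d_n = 38/n^2 is positive and decreasing, so sup_n |d_n| = d_1 = 38. So ||D|| = 38.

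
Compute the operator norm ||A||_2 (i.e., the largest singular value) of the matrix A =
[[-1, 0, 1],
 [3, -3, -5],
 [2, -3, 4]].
||A||_2 ≈ 6.7924 (= sqrt(largest eigenvalue of A^T A))

||A||_2 = sigma_max(A) = sqrt(lambda_max(A^T A)). Form the symmetric matrix M = A^T A =
[[14, -15, -8],
 [-15, 18, 3],
 [-8, 3, 42]].
Its characteristic polynomial (trace, sum of principal 2x2 minors, determinant of M give the coefficients) is
  p(λ) = det(λ I - M) = λ^3 - 74λ^2 + 1298λ - 576.
No integer candidate from the rational root theorem (±divisors of 576) is a root, so the roots are irrational. The cubic discriminant is Δ = 531757424 > 0, so there are three distinct real roots. p(0) = -576 and p(1) = 649 have opposite signs, so a root lies in (0, 1); Newton's method refines it to λ ≈ 0.4555. p(27) = 207 and p(28) = -296 have opposite signs, so a root lies in (27, 28); Newton's method refines it to λ ≈ 27.4075. p(46) = -116 and p(47) = 787 have opposite signs, so a root lies in (46, 47); Newton's method refines it to λ ≈ 46.137. Check (Vieta): the three roots sum to 74, matching tr M = 74.
So the eigenvalues of A^T A are ≈ 0.4555, 27.4075, 46.137 (all ≥ 0, as they must be for A^T A). The largest is λ_max ≈ 46.137, hence ||A||_2 = sqrt(λ_max) ≈ 6.7924.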